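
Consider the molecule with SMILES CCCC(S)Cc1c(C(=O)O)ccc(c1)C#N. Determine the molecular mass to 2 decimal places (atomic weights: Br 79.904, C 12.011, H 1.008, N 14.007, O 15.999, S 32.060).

249.33 g/mol

First, the molecular formula is C13H15NO2S (counting implicit H from valence).
  C: 13 × 12.011 = 156.143
  H: 15 × 1.008 = 15.120
  N: 1 × 14.007 = 14.007
  O: 2 × 15.999 = 31.998
  S: 1 × 32.060 = 32.060
Sum: 13×12.011 + 15×1.008 + 1×14.007 + 2×15.999 + 1×32.060 = 249.328 → 249.33 g/mol.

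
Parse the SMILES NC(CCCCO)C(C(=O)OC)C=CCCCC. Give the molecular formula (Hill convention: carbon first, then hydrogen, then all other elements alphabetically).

Walk through each heavy atom and fill implicit hydrogens from standard valence (C 4, N 3, O 2, S 2, halogen 1):
  atom 1: N, bond orders sum to 1 (valence 3) → 2 H
  atom 2: C, bond orders sum to 3 (valence 4) → 1 H
  atom 3: C, bond orders sum to 2 (valence 4) → 2 H
  atom 4: C, bond orders sum to 2 (valence 4) → 2 H
  atom 5: C, bond orders sum to 2 (valence 4) → 2 H
  atom 6: C, bond orders sum to 2 (valence 4) → 2 H
  atom 7: O, bond orders sum to 1 (valence 2) → 1 H
  atom 8: C, bond orders sum to 3 (valence 4) → 1 H
  atom 9: C, bond orders sum to 4 (valence 4) → 0 H
  atom 10: O, bond orders sum to 2 (valence 2) → 0 H
  atom 11: O, bond orders sum to 2 (valence 2) → 0 H
  atom 12: C, bond orders sum to 1 (valence 4) → 3 H
  atom 13: C, bond orders sum to 3 (valence 4) → 1 H
  atom 14: C, bond orders sum to 3 (valence 4) → 1 H
  atom 15: C, bond orders sum to 2 (valence 4) → 2 H
  atom 16: C, bond orders sum to 2 (valence 4) → 2 H
  atom 17: C, bond orders sum to 2 (valence 4) → 2 H
  atom 18: C, bond orders sum to 1 (valence 4) → 3 H
Totals → C:14, H:27, N:1, O:3.
In Hill order: C14H27NO3.

C14H27NO3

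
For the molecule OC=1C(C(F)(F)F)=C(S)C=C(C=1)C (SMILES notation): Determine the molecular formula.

Walk through each heavy atom and fill implicit hydrogens from standard valence (C 4, N 3, O 2, S 2, halogen 1):
  atom 1: O, bond orders sum to 1 (valence 2) → 1 H
  atom 2: C, bond orders sum to 4 (valence 4) → 0 H
  atom 3: C, bond orders sum to 4 (valence 4) → 0 H
  atom 4: C, bond orders sum to 4 (valence 4) → 0 H
  atom 5: F (halogen, monovalent) → 0 H
  atom 6: F (halogen, monovalent) → 0 H
  atom 7: F (halogen, monovalent) → 0 H
  atom 8: C, bond orders sum to 4 (valence 4) → 0 H
  atom 9: S, bond orders sum to 1 (valence 2) → 1 H
  atom 10: C, bond orders sum to 3 (valence 4) → 1 H
  atom 11: C, bond orders sum to 4 (valence 4) → 0 H
  atom 12: C, bond orders sum to 3 (valence 4) → 1 H
  atom 13: C, bond orders sum to 1 (valence 4) → 3 H
Totals → C:8, H:7, F:3, O:1, S:1.
In Hill order: C8H7F3OS.

C8H7F3OS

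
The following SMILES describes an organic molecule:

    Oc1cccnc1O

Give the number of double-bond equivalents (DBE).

4

Molecular formula: C5H5NO2.
DoU = (2C + 2 + N − H − X) / 2, where X is the halogen count and O/S are ignored.
    = (2·5 + 2 + 1 − 5 − 0) / 2 = 8 / 2 = 4.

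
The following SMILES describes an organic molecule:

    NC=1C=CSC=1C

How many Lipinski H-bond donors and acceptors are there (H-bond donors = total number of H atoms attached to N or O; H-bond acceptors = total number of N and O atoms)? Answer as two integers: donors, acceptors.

Donors: find every N or O and count the H atoms it carries.
  atom 1 (N): bond orders sum to 1 → 2 H
Lipinski HBD = 2.
Acceptors: N atoms = 1, O atoms = 0 → HBA = 1.

2, 1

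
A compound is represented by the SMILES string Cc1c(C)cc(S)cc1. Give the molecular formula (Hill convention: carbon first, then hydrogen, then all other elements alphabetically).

C8H10S

Walk through each heavy atom and fill implicit hydrogens from standard valence (C 4, N 3, O 2, S 2, halogen 1); for lowercase aromatic atoms, an aromatic c carries 1 H when it has two neighbours and 0 H with three, and aromatic n carries 0 H:
  atom 1: C, bond orders sum to 1 (valence 4) → 3 H
  atom 2: aromatic c, 3 neighbours → 0 H
  atom 3: aromatic c, 3 neighbours → 0 H
  atom 4: C, bond orders sum to 1 (valence 4) → 3 H
  atom 5: aromatic c, 2 neighbours → 1 H
  atom 6: aromatic c, 3 neighbours → 0 H
  atom 7: S, bond orders sum to 1 (valence 2) → 1 H
  atom 8: aromatic c, 2 neighbours → 1 H
  atom 9: aromatic c, 2 neighbours → 1 H
Totals → C:8, H:10, S:1.
In Hill order: C8H10S.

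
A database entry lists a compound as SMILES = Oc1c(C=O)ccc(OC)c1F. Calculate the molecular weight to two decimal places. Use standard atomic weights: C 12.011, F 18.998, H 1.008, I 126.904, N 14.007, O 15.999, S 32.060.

First, the molecular formula is C8H7FO3 (counting implicit H from valence).
  C: 8 × 12.011 = 96.088
  F: 1 × 18.998 = 18.998
  H: 7 × 1.008 = 7.056
  O: 3 × 15.999 = 47.997
Sum: 8×12.011 + 1×18.998 + 7×1.008 + 3×15.999 = 170.139 → 170.14 g/mol.

170.14 g/mol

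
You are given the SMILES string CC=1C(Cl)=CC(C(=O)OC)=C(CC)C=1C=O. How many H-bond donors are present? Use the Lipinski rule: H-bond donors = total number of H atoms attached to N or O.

Donors: find every N or O and count the H atoms it carries.
  atom 8 (O): bond orders sum to 2 → 0 H
  atom 9 (O): bond orders sum to 2 → 0 H
  atom 16 (O): bond orders sum to 2 → 0 H
Lipinski HBD = 0.

0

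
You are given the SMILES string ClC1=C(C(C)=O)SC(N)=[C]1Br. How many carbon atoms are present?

Count every carbon token in the SMILES (each C, including those in ring-closure positions and inside branches).
Carbon count: 6.

6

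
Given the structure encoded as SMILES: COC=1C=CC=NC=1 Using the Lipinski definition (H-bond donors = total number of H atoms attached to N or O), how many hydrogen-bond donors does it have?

Donors: find every N or O and count the H atoms it carries.
  atom 2 (O): bond orders sum to 2 → 0 H
  atom 7 (N): bond orders sum to 3 → 0 H
Lipinski HBD = 0.

0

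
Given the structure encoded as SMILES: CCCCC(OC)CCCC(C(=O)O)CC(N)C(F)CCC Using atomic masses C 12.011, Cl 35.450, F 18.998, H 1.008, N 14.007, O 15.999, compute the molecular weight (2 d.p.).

319.46 g/mol

First, the molecular formula is C17H34FNO3 (counting implicit H from valence).
  C: 17 × 12.011 = 204.187
  F: 1 × 18.998 = 18.998
  H: 34 × 1.008 = 34.272
  N: 1 × 14.007 = 14.007
  O: 3 × 15.999 = 47.997
Sum: 17×12.011 + 1×18.998 + 34×1.008 + 1×14.007 + 3×15.999 = 319.461 → 319.46 g/mol.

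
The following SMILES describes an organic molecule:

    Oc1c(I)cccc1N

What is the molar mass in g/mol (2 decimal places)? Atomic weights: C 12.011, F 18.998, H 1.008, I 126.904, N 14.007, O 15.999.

235.02 g/mol

First, the molecular formula is C6H6INO (counting implicit H from valence).
  C: 6 × 12.011 = 72.066
  H: 6 × 1.008 = 6.048
  I: 1 × 126.904 = 126.904
  N: 1 × 14.007 = 14.007
  O: 1 × 15.999 = 15.999
Sum: 6×12.011 + 6×1.008 + 1×126.904 + 1×14.007 + 1×15.999 = 235.024 → 235.02 g/mol.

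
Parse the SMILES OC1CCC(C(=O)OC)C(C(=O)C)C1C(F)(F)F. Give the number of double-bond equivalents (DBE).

Molecular formula: C11H15F3O4.
DoU = (2C + 2 + N − H − X) / 2, where X is the halogen count and O/S are ignored.
    = (2·11 + 2 + 0 − 15 − 3) / 2 = 6 / 2 = 3.

3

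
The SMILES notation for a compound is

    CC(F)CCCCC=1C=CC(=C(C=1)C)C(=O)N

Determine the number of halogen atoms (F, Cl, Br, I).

Halogen atoms appear at heavy-atom position 3 (1×F).
Other groups present: 1 amide.
Halogen count: 1.

1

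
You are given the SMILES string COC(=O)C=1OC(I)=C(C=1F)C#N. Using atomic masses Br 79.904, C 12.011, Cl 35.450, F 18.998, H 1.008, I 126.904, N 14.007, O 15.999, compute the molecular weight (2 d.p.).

295.01 g/mol

First, the molecular formula is C7H3FINO3 (counting implicit H from valence).
  C: 7 × 12.011 = 84.077
  F: 1 × 18.998 = 18.998
  H: 3 × 1.008 = 3.024
  I: 1 × 126.904 = 126.904
  N: 1 × 14.007 = 14.007
  O: 3 × 15.999 = 47.997
Sum: 7×12.011 + 1×18.998 + 3×1.008 + 1×126.904 + 1×14.007 + 3×15.999 = 295.007 → 295.01 g/mol.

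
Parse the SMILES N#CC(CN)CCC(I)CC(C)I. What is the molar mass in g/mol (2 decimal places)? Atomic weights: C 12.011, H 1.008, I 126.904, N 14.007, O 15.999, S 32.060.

First, the molecular formula is C9H16I2N2 (counting implicit H from valence).
  C: 9 × 12.011 = 108.099
  H: 16 × 1.008 = 16.128
  I: 2 × 126.904 = 253.808
  N: 2 × 14.007 = 28.014
Sum: 9×12.011 + 16×1.008 + 2×126.904 + 2×14.007 = 406.049 → 406.05 g/mol.

406.05 g/mol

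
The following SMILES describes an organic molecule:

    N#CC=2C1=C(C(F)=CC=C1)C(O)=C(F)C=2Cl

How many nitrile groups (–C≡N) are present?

1

The nitrile motif appears at heavy-atom position 2 in the SMILES.
Other groups present: 1 hydroxyl.
Nitrile count: 1.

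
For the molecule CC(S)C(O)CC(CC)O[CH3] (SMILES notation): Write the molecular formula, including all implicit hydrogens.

C8H18O2S

Walk through each heavy atom and fill implicit hydrogens from standard valence (C 4, N 3, O 2, S 2, halogen 1):
  atom 1: C, bond orders sum to 1 (valence 4) → 3 H
  atom 2: C, bond orders sum to 3 (valence 4) → 1 H
  atom 3: S, bond orders sum to 1 (valence 2) → 1 H
  atom 4: C, bond orders sum to 3 (valence 4) → 1 H
  atom 5: O, bond orders sum to 1 (valence 2) → 1 H
  atom 6: C, bond orders sum to 2 (valence 4) → 2 H
  atom 7: C, bond orders sum to 3 (valence 4) → 1 H
  atom 8: C, bond orders sum to 2 (valence 4) → 2 H
  atom 9: C, bond orders sum to 1 (valence 4) → 3 H
  atom 10: O, bond orders sum to 2 (valence 2) → 0 H
  atom 11: C with explicit H count 3
Totals → C:8, H:18, O:2, S:1.
In Hill order: C8H18O2S.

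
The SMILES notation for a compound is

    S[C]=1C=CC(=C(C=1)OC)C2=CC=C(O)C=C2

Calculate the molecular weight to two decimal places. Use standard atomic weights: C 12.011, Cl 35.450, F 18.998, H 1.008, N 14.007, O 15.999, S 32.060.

First, the molecular formula is C13H12O2S (counting implicit H from valence).
  C: 13 × 12.011 = 156.143
  H: 12 × 1.008 = 12.096
  O: 2 × 15.999 = 31.998
  S: 1 × 32.060 = 32.060
Sum: 13×12.011 + 12×1.008 + 2×15.999 + 1×32.060 = 232.297 → 232.30 g/mol.

232.30 g/mol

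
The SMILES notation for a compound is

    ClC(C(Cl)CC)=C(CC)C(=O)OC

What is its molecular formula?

Walk through each heavy atom and fill implicit hydrogens from standard valence (C 4, N 3, O 2, S 2, halogen 1):
  atom 1: Cl (halogen, monovalent) → 0 H
  atom 2: C, bond orders sum to 4 (valence 4) → 0 H
  atom 3: C, bond orders sum to 3 (valence 4) → 1 H
  atom 4: Cl (halogen, monovalent) → 0 H
  atom 5: C, bond orders sum to 2 (valence 4) → 2 H
  atom 6: C, bond orders sum to 1 (valence 4) → 3 H
  atom 7: C, bond orders sum to 4 (valence 4) → 0 H
  atom 8: C, bond orders sum to 2 (valence 4) → 2 H
  atom 9: C, bond orders sum to 1 (valence 4) → 3 H
  atom 10: C, bond orders sum to 4 (valence 4) → 0 H
  atom 11: O, bond orders sum to 2 (valence 2) → 0 H
  atom 12: O, bond orders sum to 2 (valence 2) → 0 H
  atom 13: C, bond orders sum to 1 (valence 4) → 3 H
Totals → C:9, H:14, Cl:2, O:2.

C9H14Cl2O2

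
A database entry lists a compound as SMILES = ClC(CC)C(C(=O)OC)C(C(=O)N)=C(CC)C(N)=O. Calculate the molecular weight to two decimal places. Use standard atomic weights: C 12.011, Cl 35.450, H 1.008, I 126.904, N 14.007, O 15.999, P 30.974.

First, the molecular formula is C12H19ClN2O4 (counting implicit H from valence).
  C: 12 × 12.011 = 144.132
  Cl: 1 × 35.450 = 35.450
  H: 19 × 1.008 = 19.152
  N: 2 × 14.007 = 28.014
  O: 4 × 15.999 = 63.996
Sum: 12×12.011 + 1×35.450 + 19×1.008 + 2×14.007 + 4×15.999 = 290.744 → 290.74 g/mol.

290.74 g/mol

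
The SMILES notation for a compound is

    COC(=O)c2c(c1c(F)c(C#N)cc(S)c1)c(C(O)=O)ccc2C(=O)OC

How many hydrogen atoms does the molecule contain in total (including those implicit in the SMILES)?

Walk through each heavy atom and fill implicit hydrogens from standard valence (C 4, N 3, O 2, S 2, halogen 1); for lowercase aromatic atoms, an aromatic c carries 1 H when it has two neighbours and 0 H with three, and aromatic n carries 0 H:
  atom 1: C, bond orders sum to 1 (valence 4) → 3 H
  atom 2: O, bond orders sum to 2 (valence 2) → 0 H
  atom 3: C, bond orders sum to 4 (valence 4) → 0 H
  atom 4: O, bond orders sum to 2 (valence 2) → 0 H
  atom 5: aromatic c, 3 neighbours → 0 H
  atom 6: aromatic c, 3 neighbours → 0 H
  atom 7: aromatic c, 3 neighbours → 0 H
  atom 8: aromatic c, 3 neighbours → 0 H
  atom 9: F (halogen, monovalent) → 0 H
  atom 10: aromatic c, 3 neighbours → 0 H
  atom 11: C, bond orders sum to 4 (valence 4) → 0 H
  atom 12: N, bond orders sum to 3 (valence 3) → 0 H
  atom 13: aromatic c, 2 neighbours → 1 H
  atom 14: aromatic c, 3 neighbours → 0 H
  atom 15: S, bond orders sum to 1 (valence 2) → 1 H
  atom 16: aromatic c, 2 neighbours → 1 H
  atom 17: aromatic c, 3 neighbours → 0 H
  atom 18: C, bond orders sum to 4 (valence 4) → 0 H
  atom 19: O, bond orders sum to 1 (valence 2) → 1 H
  atom 20: O, bond orders sum to 2 (valence 2) → 0 H
  atom 21: aromatic c, 2 neighbours → 1 H
  atom 22: aromatic c, 2 neighbours → 1 H
  atom 23: aromatic c, 3 neighbours → 0 H
  atom 24: C, bond orders sum to 4 (valence 4) → 0 H
  atom 25: O, bond orders sum to 2 (valence 2) → 0 H
  atom 26: O, bond orders sum to 2 (valence 2) → 0 H
  atom 27: C, bond orders sum to 1 (valence 4) → 3 H
Total hydrogens: 12.

12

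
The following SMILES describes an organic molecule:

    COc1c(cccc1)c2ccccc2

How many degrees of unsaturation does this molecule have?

Molecular formula: C13H12O.
DoU = (2C + 2 + N − H − X) / 2, where X is the halogen count and O/S are ignored.
    = (2·13 + 2 + 0 − 12 − 0) / 2 = 16 / 2 = 8.

8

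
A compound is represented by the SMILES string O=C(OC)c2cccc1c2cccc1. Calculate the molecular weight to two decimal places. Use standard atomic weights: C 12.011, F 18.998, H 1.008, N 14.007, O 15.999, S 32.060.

186.21 g/mol

First, the molecular formula is C12H10O2 (counting implicit H from valence).
  C: 12 × 12.011 = 144.132
  H: 10 × 1.008 = 10.080
  O: 2 × 15.999 = 31.998
Sum: 12×12.011 + 10×1.008 + 2×15.999 = 186.210 → 186.21 g/mol.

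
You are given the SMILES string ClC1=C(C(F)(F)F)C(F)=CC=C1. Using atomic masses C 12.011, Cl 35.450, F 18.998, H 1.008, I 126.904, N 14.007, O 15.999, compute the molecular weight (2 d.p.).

First, the molecular formula is C7H3ClF4 (counting implicit H from valence).
  C: 7 × 12.011 = 84.077
  Cl: 1 × 35.450 = 35.450
  F: 4 × 18.998 = 75.992
  H: 3 × 1.008 = 3.024
Sum: 7×12.011 + 1×35.450 + 4×18.998 + 3×1.008 = 198.543 → 198.54 g/mol.

198.54 g/mol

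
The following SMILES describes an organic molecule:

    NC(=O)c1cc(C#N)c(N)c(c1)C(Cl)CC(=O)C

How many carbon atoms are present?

Count every carbon token in the SMILES (each C, including those in ring-closure positions and inside branches).
Carbon count: 12.

12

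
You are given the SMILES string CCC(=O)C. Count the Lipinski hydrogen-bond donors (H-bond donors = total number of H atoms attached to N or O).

0

Donors: find every N or O and count the H atoms it carries.
  atom 4 (O): bond orders sum to 2 → 0 H
Lipinski HBD = 0.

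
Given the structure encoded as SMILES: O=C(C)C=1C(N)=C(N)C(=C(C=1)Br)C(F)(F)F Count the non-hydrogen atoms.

Every atom symbol written in the SMILES (organic subset) is one heavy atom; implicit H are not written.
Heavy atoms by element → Br:1, C:9, F:3, N:2, O:1.
Total: 16.

16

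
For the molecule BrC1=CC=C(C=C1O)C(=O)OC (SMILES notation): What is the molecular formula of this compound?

Walk through each heavy atom and fill implicit hydrogens from standard valence (C 4, N 3, O 2, S 2, halogen 1):
  atom 1: Br (halogen, monovalent) → 0 H
  atom 2: C, bond orders sum to 4 (valence 4) → 0 H
  atom 3: C, bond orders sum to 3 (valence 4) → 1 H
  atom 4: C, bond orders sum to 3 (valence 4) → 1 H
  atom 5: C, bond orders sum to 4 (valence 4) → 0 H
  atom 6: C, bond orders sum to 3 (valence 4) → 1 H
  atom 7: C, bond orders sum to 4 (valence 4) → 0 H
  atom 8: O, bond orders sum to 1 (valence 2) → 1 H
  atom 9: C, bond orders sum to 4 (valence 4) → 0 H
  atom 10: O, bond orders sum to 2 (valence 2) → 0 H
  atom 11: O, bond orders sum to 2 (valence 2) → 0 H
  atom 12: C, bond orders sum to 1 (valence 4) → 3 H
Totals → C:8, H:7, Br:1, O:3.
In Hill order: C8H7BrO3.

C8H7BrO3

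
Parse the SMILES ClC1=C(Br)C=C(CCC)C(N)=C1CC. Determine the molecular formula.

C11H15BrClN

Walk through each heavy atom and fill implicit hydrogens from standard valence (C 4, N 3, O 2, S 2, halogen 1):
  atom 1: Cl (halogen, monovalent) → 0 H
  atom 2: C, bond orders sum to 4 (valence 4) → 0 H
  atom 3: C, bond orders sum to 4 (valence 4) → 0 H
  atom 4: Br (halogen, monovalent) → 0 H
  atom 5: C, bond orders sum to 3 (valence 4) → 1 H
  atom 6: C, bond orders sum to 4 (valence 4) → 0 H
  atom 7: C, bond orders sum to 2 (valence 4) → 2 H
  atom 8: C, bond orders sum to 2 (valence 4) → 2 H
  atom 9: C, bond orders sum to 1 (valence 4) → 3 H
  atom 10: C, bond orders sum to 4 (valence 4) → 0 H
  atom 11: N, bond orders sum to 1 (valence 3) → 2 H
  atom 12: C, bond orders sum to 4 (valence 4) → 0 H
  atom 13: C, bond orders sum to 2 (valence 4) → 2 H
  atom 14: C, bond orders sum to 1 (valence 4) → 3 H
Totals → C:11, H:15, Br:1, Cl:1, N:1.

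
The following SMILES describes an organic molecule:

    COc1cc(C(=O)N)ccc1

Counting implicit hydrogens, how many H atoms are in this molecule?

Walk through each heavy atom and fill implicit hydrogens from standard valence (C 4, N 3, O 2, S 2, halogen 1); for lowercase aromatic atoms, an aromatic c carries 1 H when it has two neighbours and 0 H with three, and aromatic n carries 0 H:
  atom 1: C, bond orders sum to 1 (valence 4) → 3 H
  atom 2: O, bond orders sum to 2 (valence 2) → 0 H
  atom 3: aromatic c, 3 neighbours → 0 H
  atom 4: aromatic c, 2 neighbours → 1 H
  atom 5: aromatic c, 3 neighbours → 0 H
  atom 6: C, bond orders sum to 4 (valence 4) → 0 H
  atom 7: O, bond orders sum to 2 (valence 2) → 0 H
  atom 8: N, bond orders sum to 1 (valence 3) → 2 H
  atom 9: aromatic c, 2 neighbours → 1 H
  atom 10: aromatic c, 2 neighbours → 1 H
  atom 11: aromatic c, 2 neighbours → 1 H
Total hydrogens: 9.

9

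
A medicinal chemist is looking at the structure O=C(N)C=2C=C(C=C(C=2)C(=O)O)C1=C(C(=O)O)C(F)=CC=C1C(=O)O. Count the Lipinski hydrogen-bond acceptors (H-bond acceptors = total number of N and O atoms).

8

N atoms: 1; O atoms: 7.
Lipinski HBA = 1 + 7 = 8.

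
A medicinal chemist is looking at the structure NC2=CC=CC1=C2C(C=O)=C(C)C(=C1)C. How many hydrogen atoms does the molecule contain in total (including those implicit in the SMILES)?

13

Walk through each heavy atom and fill implicit hydrogens from standard valence (C 4, N 3, O 2, S 2, halogen 1):
  atom 1: N, bond orders sum to 1 (valence 3) → 2 H
  atom 2: C, bond orders sum to 4 (valence 4) → 0 H
  atom 3: C, bond orders sum to 3 (valence 4) → 1 H
  atom 4: C, bond orders sum to 3 (valence 4) → 1 H
  atom 5: C, bond orders sum to 3 (valence 4) → 1 H
  atom 6: C, bond orders sum to 4 (valence 4) → 0 H
  atom 7: C, bond orders sum to 4 (valence 4) → 0 H
  atom 8: C, bond orders sum to 4 (valence 4) → 0 H
  atom 9: C, bond orders sum to 3 (valence 4) → 1 H
  atom 10: O, bond orders sum to 2 (valence 2) → 0 H
  atom 11: C, bond orders sum to 4 (valence 4) → 0 H
  atom 12: C, bond orders sum to 1 (valence 4) → 3 H
  atom 13: C, bond orders sum to 4 (valence 4) → 0 H
  atom 14: C, bond orders sum to 3 (valence 4) → 1 H
  atom 15: C, bond orders sum to 1 (valence 4) → 3 H
Total hydrogens: 13.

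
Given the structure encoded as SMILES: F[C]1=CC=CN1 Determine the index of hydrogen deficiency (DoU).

3

Molecular formula: C4H4FN.
DoU = (2C + 2 + N − H − X) / 2, where X is the halogen count and O/S are ignored.
    = (2·4 + 2 + 1 − 4 − 1) / 2 = 6 / 2 = 3.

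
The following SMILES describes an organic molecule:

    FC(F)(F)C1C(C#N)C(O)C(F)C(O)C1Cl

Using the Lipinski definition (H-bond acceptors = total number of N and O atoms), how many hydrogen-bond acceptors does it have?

N atoms: 1; O atoms: 2.
Lipinski HBA = 1 + 2 = 3.

3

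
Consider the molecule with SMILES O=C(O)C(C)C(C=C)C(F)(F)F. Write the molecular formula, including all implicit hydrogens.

Walk through each heavy atom and fill implicit hydrogens from standard valence (C 4, N 3, O 2, S 2, halogen 1):
  atom 1: O, bond orders sum to 2 (valence 2) → 0 H
  atom 2: C, bond orders sum to 4 (valence 4) → 0 H
  atom 3: O, bond orders sum to 1 (valence 2) → 1 H
  atom 4: C, bond orders sum to 3 (valence 4) → 1 H
  atom 5: C, bond orders sum to 1 (valence 4) → 3 H
  atom 6: C, bond orders sum to 3 (valence 4) → 1 H
  atom 7: C, bond orders sum to 3 (valence 4) → 1 H
  atom 8: C, bond orders sum to 2 (valence 4) → 2 H
  atom 9: C, bond orders sum to 4 (valence 4) → 0 H
  atom 10: F (halogen, monovalent) → 0 H
  atom 11: F (halogen, monovalent) → 0 H
  atom 12: F (halogen, monovalent) → 0 H
Totals → C:7, H:9, F:3, O:2.
In Hill order: C7H9F3O2.

C7H9F3O2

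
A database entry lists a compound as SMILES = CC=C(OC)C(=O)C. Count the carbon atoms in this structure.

6

Count every carbon token in the SMILES (each C, including those in ring-closure positions and inside branches).
Carbon count: 6.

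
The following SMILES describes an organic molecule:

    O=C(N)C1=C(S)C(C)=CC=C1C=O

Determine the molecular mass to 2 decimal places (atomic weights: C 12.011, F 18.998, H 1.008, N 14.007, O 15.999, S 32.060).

First, the molecular formula is C9H9NO2S (counting implicit H from valence).
  C: 9 × 12.011 = 108.099
  H: 9 × 1.008 = 9.072
  N: 1 × 14.007 = 14.007
  O: 2 × 15.999 = 31.998
  S: 1 × 32.060 = 32.060
Sum: 9×12.011 + 9×1.008 + 1×14.007 + 2×15.999 + 1×32.060 = 195.236 → 195.24 g/mol.

195.24 g/mol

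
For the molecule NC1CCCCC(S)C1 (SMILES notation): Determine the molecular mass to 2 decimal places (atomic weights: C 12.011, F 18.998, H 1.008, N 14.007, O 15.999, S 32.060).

145.26 g/mol

First, the molecular formula is C7H15NS (counting implicit H from valence).
  C: 7 × 12.011 = 84.077
  H: 15 × 1.008 = 15.120
  N: 1 × 14.007 = 14.007
  S: 1 × 32.060 = 32.060
Sum: 7×12.011 + 15×1.008 + 1×14.007 + 1×32.060 = 145.264 → 145.26 g/mol.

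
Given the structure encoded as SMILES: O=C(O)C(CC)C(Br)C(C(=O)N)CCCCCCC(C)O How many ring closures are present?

In SMILES, each pair of matching ring-closure digits denotes one ring-closing bond; the number of such bonds equals the number of independent rings.
Ring-closure bonds here: 0.

0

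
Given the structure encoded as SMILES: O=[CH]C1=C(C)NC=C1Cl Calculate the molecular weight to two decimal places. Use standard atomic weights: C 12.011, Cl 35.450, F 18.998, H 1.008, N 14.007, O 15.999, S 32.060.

143.57 g/mol

First, the molecular formula is C6H6ClNO (counting implicit H from valence).
  C: 6 × 12.011 = 72.066
  Cl: 1 × 35.450 = 35.450
  H: 6 × 1.008 = 6.048
  N: 1 × 14.007 = 14.007
  O: 1 × 15.999 = 15.999
Sum: 6×12.011 + 1×35.450 + 6×1.008 + 1×14.007 + 1×15.999 = 143.570 → 143.57 g/mol.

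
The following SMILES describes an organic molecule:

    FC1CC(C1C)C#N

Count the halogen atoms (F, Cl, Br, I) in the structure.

Halogen atoms appear at heavy-atom position 1 (1×F).
Other groups present: 1 nitrile.
Halogen count: 1.

1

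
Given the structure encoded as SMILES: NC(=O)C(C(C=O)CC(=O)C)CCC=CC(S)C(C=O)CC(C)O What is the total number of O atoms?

5

Scan the SMILES for O atoms (remember two-letter symbols like Cl and Br are single atoms).
Oxygen count: 5.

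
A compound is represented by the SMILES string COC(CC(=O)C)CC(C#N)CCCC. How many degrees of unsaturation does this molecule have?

3

Degree of unsaturation = (number of rings) + (number of π bonds).
Ring closures in the SMILES: 0.
π bonds: 1 double bond (each 1 DoU), 1 triple bond (each 2 DoU) → 3 DoU from unsaturation.
Total DoU = 0 + 3 = 3.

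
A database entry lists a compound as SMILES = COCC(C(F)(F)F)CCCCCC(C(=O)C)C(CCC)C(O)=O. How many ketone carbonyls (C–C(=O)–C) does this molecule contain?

The ketone motif appears at heavy-atom position 15 in the SMILES.
Other groups present: 1 carboxylic acid, 1 ether.
Ketone count: 1.

1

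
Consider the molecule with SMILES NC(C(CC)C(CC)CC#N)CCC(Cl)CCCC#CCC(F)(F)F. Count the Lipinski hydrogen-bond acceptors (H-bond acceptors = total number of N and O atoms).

2

N atoms: 2; O atoms: 0.
Lipinski HBA = 2 + 0 = 2.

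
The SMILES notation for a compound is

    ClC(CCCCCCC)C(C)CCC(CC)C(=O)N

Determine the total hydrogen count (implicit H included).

32

Walk through each heavy atom and fill implicit hydrogens from standard valence (C 4, N 3, O 2, S 2, halogen 1):
  atom 1: Cl (halogen, monovalent) → 0 H
  atom 2: C, bond orders sum to 3 (valence 4) → 1 H
  atom 3: C, bond orders sum to 2 (valence 4) → 2 H
  atom 4: C, bond orders sum to 2 (valence 4) → 2 H
  atom 5: C, bond orders sum to 2 (valence 4) → 2 H
  atom 6: C, bond orders sum to 2 (valence 4) → 2 H
  atom 7: C, bond orders sum to 2 (valence 4) → 2 H
  atom 8: C, bond orders sum to 2 (valence 4) → 2 H
  atom 9: C, bond orders sum to 1 (valence 4) → 3 H
  atom 10: C, bond orders sum to 3 (valence 4) → 1 H
  atom 11: C, bond orders sum to 1 (valence 4) → 3 H
  atom 12: C, bond orders sum to 2 (valence 4) → 2 H
  atom 13: C, bond orders sum to 2 (valence 4) → 2 H
  atom 14: C, bond orders sum to 3 (valence 4) → 1 H
  atom 15: C, bond orders sum to 2 (valence 4) → 2 H
  atom 16: C, bond orders sum to 1 (valence 4) → 3 H
  atom 17: C, bond orders sum to 4 (valence 4) → 0 H
  atom 18: O, bond orders sum to 2 (valence 2) → 0 H
  atom 19: N, bond orders sum to 1 (valence 3) → 2 H
Total hydrogens: 32.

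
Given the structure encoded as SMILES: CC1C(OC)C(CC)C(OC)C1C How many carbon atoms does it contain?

Count every carbon token in the SMILES (each C, including those in ring-closure positions and inside branches).
Carbon count: 11.

11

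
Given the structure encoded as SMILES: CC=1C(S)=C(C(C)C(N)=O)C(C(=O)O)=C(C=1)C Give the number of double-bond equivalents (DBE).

Molecular formula: C12H15NO3S.
DoU = (2C + 2 + N − H − X) / 2, where X is the halogen count and O/S are ignored.
    = (2·12 + 2 + 1 − 15 − 0) / 2 = 12 / 2 = 6.

6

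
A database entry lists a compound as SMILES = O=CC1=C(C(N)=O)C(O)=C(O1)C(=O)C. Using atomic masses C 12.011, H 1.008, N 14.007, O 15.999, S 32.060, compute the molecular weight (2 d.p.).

First, the molecular formula is C8H7NO5 (counting implicit H from valence).
  C: 8 × 12.011 = 96.088
  H: 7 × 1.008 = 7.056
  N: 1 × 14.007 = 14.007
  O: 5 × 15.999 = 79.995
Sum: 8×12.011 + 7×1.008 + 1×14.007 + 5×15.999 = 197.146 → 197.15 g/mol.

197.15 g/mol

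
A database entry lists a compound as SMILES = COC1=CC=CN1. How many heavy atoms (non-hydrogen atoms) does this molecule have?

Every atom symbol written in the SMILES (organic subset) is one heavy atom; implicit H are not written.
Heavy atoms by element → C:5, N:1, O:1.
Total: 7.

7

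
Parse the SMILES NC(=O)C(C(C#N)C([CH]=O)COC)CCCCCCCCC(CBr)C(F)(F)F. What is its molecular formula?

C19H30BrF3N2O3

Walk through each heavy atom and fill implicit hydrogens from standard valence (C 4, N 3, O 2, S 2, halogen 1):
  atom 1: N, bond orders sum to 1 (valence 3) → 2 H
  atom 2: C, bond orders sum to 4 (valence 4) → 0 H
  atom 3: O, bond orders sum to 2 (valence 2) → 0 H
  atom 4: C, bond orders sum to 3 (valence 4) → 1 H
  atom 5: C, bond orders sum to 3 (valence 4) → 1 H
  atom 6: C, bond orders sum to 4 (valence 4) → 0 H
  atom 7: N, bond orders sum to 3 (valence 3) → 0 H
  atom 8: C, bond orders sum to 3 (valence 4) → 1 H
  atom 9: C with explicit H count 1
  atom 10: O, bond orders sum to 2 (valence 2) → 0 H
  atom 11: C, bond orders sum to 2 (valence 4) → 2 H
  atom 12: O, bond orders sum to 2 (valence 2) → 0 H
  atom 13: C, bond orders sum to 1 (valence 4) → 3 H
  atom 14: C, bond orders sum to 2 (valence 4) → 2 H
  atom 15: C, bond orders sum to 2 (valence 4) → 2 H
  atom 16: C, bond orders sum to 2 (valence 4) → 2 H
  atom 17: C, bond orders sum to 2 (valence 4) → 2 H
  atom 18: C, bond orders sum to 2 (valence 4) → 2 H
  atom 19: C, bond orders sum to 2 (valence 4) → 2 H
  atom 20: C, bond orders sum to 2 (valence 4) → 2 H
  atom 21: C, bond orders sum to 2 (valence 4) → 2 H
  atom 22: C, bond orders sum to 3 (valence 4) → 1 H
  atom 23: C, bond orders sum to 2 (valence 4) → 2 H
  atom 24: Br (halogen, monovalent) → 0 H
  atom 25: C, bond orders sum to 4 (valence 4) → 0 H
  atom 26: F (halogen, monovalent) → 0 H
  atom 27: F (halogen, monovalent) → 0 H
  atom 28: F (halogen, monovalent) → 0 H
Totals → C:19, H:30, Br:1, F:3, N:2, O:3.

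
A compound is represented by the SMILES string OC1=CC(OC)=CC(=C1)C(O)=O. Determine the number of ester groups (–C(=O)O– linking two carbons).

0

Scan the SMILES for the ester motif — none present.
Groups that are present: 1 carboxylic acid, 1 ether, 1 hydroxyl.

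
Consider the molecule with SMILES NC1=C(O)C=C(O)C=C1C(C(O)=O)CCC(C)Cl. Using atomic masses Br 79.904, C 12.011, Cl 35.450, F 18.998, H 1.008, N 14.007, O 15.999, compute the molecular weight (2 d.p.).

First, the molecular formula is C12H16ClNO4 (counting implicit H from valence).
  C: 12 × 12.011 = 144.132
  Cl: 1 × 35.450 = 35.450
  H: 16 × 1.008 = 16.128
  N: 1 × 14.007 = 14.007
  O: 4 × 15.999 = 63.996
Sum: 12×12.011 + 1×35.450 + 16×1.008 + 1×14.007 + 4×15.999 = 273.713 → 273.71 g/mol.

273.71 g/mol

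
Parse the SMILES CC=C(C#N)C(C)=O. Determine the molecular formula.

C6H7NO

Walk through each heavy atom and fill implicit hydrogens from standard valence (C 4, N 3, O 2, S 2, halogen 1):
  atom 1: C, bond orders sum to 1 (valence 4) → 3 H
  atom 2: C, bond orders sum to 3 (valence 4) → 1 H
  atom 3: C, bond orders sum to 4 (valence 4) → 0 H
  atom 4: C, bond orders sum to 4 (valence 4) → 0 H
  atom 5: N, bond orders sum to 3 (valence 3) → 0 H
  atom 6: C, bond orders sum to 4 (valence 4) → 0 H
  atom 7: C, bond orders sum to 1 (valence 4) → 3 H
  atom 8: O, bond orders sum to 2 (valence 2) → 0 H
Totals → C:6, H:7, N:1, O:1.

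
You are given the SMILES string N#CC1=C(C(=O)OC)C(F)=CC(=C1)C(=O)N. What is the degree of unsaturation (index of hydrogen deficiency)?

8

Degree of unsaturation = (number of rings) + (number of π bonds).
Ring closures in the SMILES: 1.
π bonds: 5 double bonds (each 1 DoU), 1 triple bond (each 2 DoU) → 7 DoU from unsaturation.
Total DoU = 1 + 7 = 8.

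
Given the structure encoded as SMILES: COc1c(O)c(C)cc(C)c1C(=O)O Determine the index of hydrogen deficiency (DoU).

Molecular formula: C10H12O4.
DoU = (2C + 2 + N − H − X) / 2, where X is the halogen count and O/S are ignored.
    = (2·10 + 2 + 0 − 12 − 0) / 2 = 10 / 2 = 5.

5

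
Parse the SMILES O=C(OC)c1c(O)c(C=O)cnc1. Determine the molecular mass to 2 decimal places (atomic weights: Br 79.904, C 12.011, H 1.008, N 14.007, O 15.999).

First, the molecular formula is C8H7NO4 (counting implicit H from valence).
  C: 8 × 12.011 = 96.088
  H: 7 × 1.008 = 7.056
  N: 1 × 14.007 = 14.007
  O: 4 × 15.999 = 63.996
Sum: 8×12.011 + 7×1.008 + 1×14.007 + 4×15.999 = 181.147 → 181.15 g/mol.

181.15 g/mol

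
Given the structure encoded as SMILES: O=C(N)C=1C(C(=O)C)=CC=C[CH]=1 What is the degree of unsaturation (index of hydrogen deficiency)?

6

Degree of unsaturation = (number of rings) + (number of π bonds).
Ring closures in the SMILES: 1.
π bonds: 5 double bonds (each 1 DoU) → 5 DoU from unsaturation.
Total DoU = 1 + 5 = 6.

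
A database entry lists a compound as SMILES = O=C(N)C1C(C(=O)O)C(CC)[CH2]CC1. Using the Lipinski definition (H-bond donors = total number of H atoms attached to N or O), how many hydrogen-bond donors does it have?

Donors: find every N or O and count the H atoms it carries.
  atom 1 (O): bond orders sum to 2 → 0 H
  atom 3 (N): bond orders sum to 1 → 2 H
  atom 7 (O): bond orders sum to 2 → 0 H
  atom 8 (O): bond orders sum to 1 → 1 H
Lipinski HBD = 3.

3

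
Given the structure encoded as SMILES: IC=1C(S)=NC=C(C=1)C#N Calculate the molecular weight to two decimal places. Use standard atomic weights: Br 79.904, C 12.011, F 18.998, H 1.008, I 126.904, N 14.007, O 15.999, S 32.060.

First, the molecular formula is C6H3IN2S (counting implicit H from valence).
  C: 6 × 12.011 = 72.066
  H: 3 × 1.008 = 3.024
  I: 1 × 126.904 = 126.904
  N: 2 × 14.007 = 28.014
  S: 1 × 32.060 = 32.060
Sum: 6×12.011 + 3×1.008 + 1×126.904 + 2×14.007 + 1×32.060 = 262.068 → 262.07 g/mol.

262.07 g/mol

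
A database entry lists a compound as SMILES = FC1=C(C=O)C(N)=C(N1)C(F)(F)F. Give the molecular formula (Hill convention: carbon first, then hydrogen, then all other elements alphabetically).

Walk through each heavy atom and fill implicit hydrogens from standard valence (C 4, N 3, O 2, S 2, halogen 1):
  atom 1: F (halogen, monovalent) → 0 H
  atom 2: C, bond orders sum to 4 (valence 4) → 0 H
  atom 3: C, bond orders sum to 4 (valence 4) → 0 H
  atom 4: C, bond orders sum to 3 (valence 4) → 1 H
  atom 5: O, bond orders sum to 2 (valence 2) → 0 H
  atom 6: C, bond orders sum to 4 (valence 4) → 0 H
  atom 7: N, bond orders sum to 1 (valence 3) → 2 H
  atom 8: C, bond orders sum to 4 (valence 4) → 0 H
  atom 9: N, bond orders sum to 2 (valence 3) → 1 H
  atom 10: C, bond orders sum to 4 (valence 4) → 0 H
  atom 11: F (halogen, monovalent) → 0 H
  atom 12: F (halogen, monovalent) → 0 H
  atom 13: F (halogen, monovalent) → 0 H
Totals → C:6, H:4, F:4, N:2, O:1.

C6H4F4N2O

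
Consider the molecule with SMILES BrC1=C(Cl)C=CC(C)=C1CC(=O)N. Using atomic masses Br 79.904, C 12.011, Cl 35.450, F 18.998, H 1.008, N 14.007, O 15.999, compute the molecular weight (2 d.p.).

262.53 g/mol

First, the molecular formula is C9H9BrClNO (counting implicit H from valence).
  Br: 1 × 79.904 = 79.904
  C: 9 × 12.011 = 108.099
  Cl: 1 × 35.450 = 35.450
  H: 9 × 1.008 = 9.072
  N: 1 × 14.007 = 14.007
  O: 1 × 15.999 = 15.999
Sum: 1×79.904 + 9×12.011 + 1×35.450 + 9×1.008 + 1×14.007 + 1×15.999 = 262.531 → 262.53 g/mol.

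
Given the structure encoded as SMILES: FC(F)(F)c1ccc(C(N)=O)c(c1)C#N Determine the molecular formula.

Walk through each heavy atom and fill implicit hydrogens from standard valence (C 4, N 3, O 2, S 2, halogen 1); for lowercase aromatic atoms, an aromatic c carries 1 H when it has two neighbours and 0 H with three, and aromatic n carries 0 H:
  atom 1: F (halogen, monovalent) → 0 H
  atom 2: C, bond orders sum to 4 (valence 4) → 0 H
  atom 3: F (halogen, monovalent) → 0 H
  atom 4: F (halogen, monovalent) → 0 H
  atom 5: aromatic c, 3 neighbours → 0 H
  atom 6: aromatic c, 2 neighbours → 1 H
  atom 7: aromatic c, 2 neighbours → 1 H
  atom 8: aromatic c, 3 neighbours → 0 H
  atom 9: C, bond orders sum to 4 (valence 4) → 0 H
  atom 10: N, bond orders sum to 1 (valence 3) → 2 H
  atom 11: O, bond orders sum to 2 (valence 2) → 0 H
  atom 12: aromatic c, 3 neighbours → 0 H
  atom 13: aromatic c, 2 neighbours → 1 H
  atom 14: C, bond orders sum to 4 (valence 4) → 0 H
  atom 15: N, bond orders sum to 3 (valence 3) → 0 H
Totals → C:9, H:5, F:3, N:2, O:1.
In Hill order: C9H5F3N2O.

C9H5F3N2O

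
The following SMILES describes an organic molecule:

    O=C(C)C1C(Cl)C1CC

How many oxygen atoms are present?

Scan the SMILES for O atoms (remember two-letter symbols like Cl and Br are single atoms).
Oxygen count: 1.

1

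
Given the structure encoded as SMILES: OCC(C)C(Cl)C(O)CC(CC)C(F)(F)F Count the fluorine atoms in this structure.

3

Scan the SMILES for F atoms (remember two-letter symbols like Cl and Br are single atoms).
Fluorine count: 3.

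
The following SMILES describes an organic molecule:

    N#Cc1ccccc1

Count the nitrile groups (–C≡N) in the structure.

The nitrile motif appears at heavy-atom position 2 in the SMILES.
Nitrile count: 1.

1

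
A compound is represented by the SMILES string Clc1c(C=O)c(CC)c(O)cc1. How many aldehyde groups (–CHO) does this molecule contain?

1

The aldehyde motif appears at heavy-atom position 4 in the SMILES.
Other groups present: 1 hydroxyl.
Aldehyde count: 1.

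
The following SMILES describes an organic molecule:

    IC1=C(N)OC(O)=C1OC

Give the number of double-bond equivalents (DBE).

3

Degree of unsaturation = (number of rings) + (number of π bonds).
Ring closures in the SMILES: 1.
π bonds: 2 double bonds (each 1 DoU) → 2 DoU from unsaturation.
Total DoU = 1 + 2 = 3.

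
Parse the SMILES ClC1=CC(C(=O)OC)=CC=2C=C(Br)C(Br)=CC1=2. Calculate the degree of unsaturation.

Degree of unsaturation = (number of rings) + (number of π bonds).
Ring closures in the SMILES: 2.
π bonds: 6 double bonds (each 1 DoU) → 6 DoU from unsaturation.
Total DoU = 2 + 6 = 8.

8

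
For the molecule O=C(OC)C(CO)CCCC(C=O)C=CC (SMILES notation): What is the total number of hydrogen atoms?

20

Walk through each heavy atom and fill implicit hydrogens from standard valence (C 4, N 3, O 2, S 2, halogen 1):
  atom 1: O, bond orders sum to 2 (valence 2) → 0 H
  atom 2: C, bond orders sum to 4 (valence 4) → 0 H
  atom 3: O, bond orders sum to 2 (valence 2) → 0 H
  atom 4: C, bond orders sum to 1 (valence 4) → 3 H
  atom 5: C, bond orders sum to 3 (valence 4) → 1 H
  atom 6: C, bond orders sum to 2 (valence 4) → 2 H
  atom 7: O, bond orders sum to 1 (valence 2) → 1 H
  atom 8: C, bond orders sum to 2 (valence 4) → 2 H
  atom 9: C, bond orders sum to 2 (valence 4) → 2 H
  atom 10: C, bond orders sum to 2 (valence 4) → 2 H
  atom 11: C, bond orders sum to 3 (valence 4) → 1 H
  atom 12: C, bond orders sum to 3 (valence 4) → 1 H
  atom 13: O, bond orders sum to 2 (valence 2) → 0 H
  atom 14: C, bond orders sum to 3 (valence 4) → 1 H
  atom 15: C, bond orders sum to 3 (valence 4) → 1 H
  atom 16: C, bond orders sum to 1 (valence 4) → 3 H
Total hydrogens: 20.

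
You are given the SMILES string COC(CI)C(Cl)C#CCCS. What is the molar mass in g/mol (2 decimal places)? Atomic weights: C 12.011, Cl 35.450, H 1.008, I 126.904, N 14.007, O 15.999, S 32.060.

318.60 g/mol

First, the molecular formula is C8H12ClIOS (counting implicit H from valence).
  C: 8 × 12.011 = 96.088
  Cl: 1 × 35.450 = 35.450
  H: 12 × 1.008 = 12.096
  I: 1 × 126.904 = 126.904
  O: 1 × 15.999 = 15.999
  S: 1 × 32.060 = 32.060
Sum: 8×12.011 + 1×35.450 + 12×1.008 + 1×126.904 + 1×15.999 + 1×32.060 = 318.597 → 318.60 g/mol.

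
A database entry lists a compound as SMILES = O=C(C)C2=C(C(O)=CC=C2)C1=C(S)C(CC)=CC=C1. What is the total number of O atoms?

Scan the SMILES for O atoms (remember two-letter symbols like Cl and Br are single atoms).
Oxygen count: 2.

2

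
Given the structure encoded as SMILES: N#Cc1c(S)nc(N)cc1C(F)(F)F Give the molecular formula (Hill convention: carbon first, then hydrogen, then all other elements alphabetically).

Walk through each heavy atom and fill implicit hydrogens from standard valence (C 4, N 3, O 2, S 2, halogen 1); for lowercase aromatic atoms, an aromatic c carries 1 H when it has two neighbours and 0 H with three, and aromatic n carries 0 H:
  atom 1: N, bond orders sum to 3 (valence 3) → 0 H
  atom 2: C, bond orders sum to 4 (valence 4) → 0 H
  atom 3: aromatic c, 3 neighbours → 0 H
  atom 4: aromatic c, 3 neighbours → 0 H
  atom 5: S, bond orders sum to 1 (valence 2) → 1 H
  atom 6: aromatic n, 2 neighbours → 0 H
  atom 7: aromatic c, 3 neighbours → 0 H
  atom 8: N, bond orders sum to 1 (valence 3) → 2 H
  atom 9: aromatic c, 2 neighbours → 1 H
  atom 10: aromatic c, 3 neighbours → 0 H
  atom 11: C, bond orders sum to 4 (valence 4) → 0 H
  atom 12: F (halogen, monovalent) → 0 H
  atom 13: F (halogen, monovalent) → 0 H
  atom 14: F (halogen, monovalent) → 0 H
Totals → C:7, H:4, F:3, N:3, S:1.

C7H4F3N3S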